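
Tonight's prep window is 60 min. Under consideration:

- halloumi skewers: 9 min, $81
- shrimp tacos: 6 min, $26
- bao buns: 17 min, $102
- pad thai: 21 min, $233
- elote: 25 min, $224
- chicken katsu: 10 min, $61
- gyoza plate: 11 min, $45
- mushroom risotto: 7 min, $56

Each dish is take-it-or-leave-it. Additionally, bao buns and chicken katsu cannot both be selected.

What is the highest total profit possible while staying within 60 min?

539

Filling by ratio: halloumi skewers + pad thai + elote for 538, with 5 min left unused.
The 9 min tied up in halloumi skewers is better spent on shrimp tacos + mushroom risotto — total rises to 539 (59 min).
The closest alternative, halloumi skewers + pad thai + elote, reaches only 538.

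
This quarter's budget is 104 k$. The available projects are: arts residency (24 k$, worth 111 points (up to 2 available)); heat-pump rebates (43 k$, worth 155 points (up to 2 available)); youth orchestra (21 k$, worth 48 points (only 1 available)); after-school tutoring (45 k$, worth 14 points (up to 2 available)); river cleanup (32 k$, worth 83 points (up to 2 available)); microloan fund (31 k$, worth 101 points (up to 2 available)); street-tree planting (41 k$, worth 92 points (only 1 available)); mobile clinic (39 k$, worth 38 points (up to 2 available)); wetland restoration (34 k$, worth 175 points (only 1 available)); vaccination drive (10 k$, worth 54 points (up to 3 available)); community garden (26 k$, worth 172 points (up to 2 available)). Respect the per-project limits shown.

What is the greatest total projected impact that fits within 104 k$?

Filling by ratio: youth orchestra + 3×vaccination drive + 2×community garden for 554, with 1 k$ left unused.
The 41 k$ tied up in youth orchestra and 2×vaccination drive is better spent on wetland restoration — total rises to 573 (96 k$).
No other feasible combination exceeds 573.

573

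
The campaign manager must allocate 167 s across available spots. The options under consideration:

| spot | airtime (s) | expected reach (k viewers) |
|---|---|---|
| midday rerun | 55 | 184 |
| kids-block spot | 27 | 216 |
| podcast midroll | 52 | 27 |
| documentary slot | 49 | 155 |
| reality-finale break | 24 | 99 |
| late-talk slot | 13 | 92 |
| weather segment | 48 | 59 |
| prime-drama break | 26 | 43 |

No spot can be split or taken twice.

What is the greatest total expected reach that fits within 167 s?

Taking the top-ratio spots first gives midday rerun + kids-block spot + reality-finale break + late-talk slot + prime-drama break for 634 (145 s).
Dropping late-talk slot and prime-drama break frees 39 s; slotting in documentary slot (49 s) lifts the total to 654 at 155 s.
Runner-up midday rerun + kids-block spot + reality-finale break + late-talk slot + weather segment tops out at 650.

654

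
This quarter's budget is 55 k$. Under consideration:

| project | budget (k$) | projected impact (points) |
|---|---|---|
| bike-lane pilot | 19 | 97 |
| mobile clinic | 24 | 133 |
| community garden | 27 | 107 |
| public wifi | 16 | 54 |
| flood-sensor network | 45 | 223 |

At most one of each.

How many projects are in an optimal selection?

Best achievable projected impact is 240.
For example mobile clinic + community garden achieves it, using 51 k$.
Any selection reaching 240 contains exactly 2 projects.

2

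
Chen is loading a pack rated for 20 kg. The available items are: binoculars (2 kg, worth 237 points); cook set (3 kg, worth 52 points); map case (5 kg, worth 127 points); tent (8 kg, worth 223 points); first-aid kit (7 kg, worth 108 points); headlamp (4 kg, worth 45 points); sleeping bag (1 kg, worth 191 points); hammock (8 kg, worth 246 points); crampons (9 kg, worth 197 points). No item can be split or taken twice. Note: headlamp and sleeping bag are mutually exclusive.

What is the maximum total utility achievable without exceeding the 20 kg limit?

897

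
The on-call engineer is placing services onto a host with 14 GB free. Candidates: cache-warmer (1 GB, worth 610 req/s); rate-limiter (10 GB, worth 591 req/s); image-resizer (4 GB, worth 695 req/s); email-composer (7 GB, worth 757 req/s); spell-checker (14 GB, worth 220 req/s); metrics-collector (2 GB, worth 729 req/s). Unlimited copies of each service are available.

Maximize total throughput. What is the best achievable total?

8540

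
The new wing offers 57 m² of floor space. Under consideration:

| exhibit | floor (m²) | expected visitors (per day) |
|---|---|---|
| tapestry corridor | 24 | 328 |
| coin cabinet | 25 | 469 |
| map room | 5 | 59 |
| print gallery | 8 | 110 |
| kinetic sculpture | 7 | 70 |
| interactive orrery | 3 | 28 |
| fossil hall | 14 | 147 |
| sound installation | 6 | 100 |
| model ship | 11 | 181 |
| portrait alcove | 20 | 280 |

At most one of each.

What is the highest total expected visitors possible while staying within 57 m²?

930

Taking the top-ratio exhibits first gives coin cabinet + map room + print gallery + sound installation + model ship for 919 (55 m²).
The 5 m² tied up in map room is better spent on kinetic sculpture — total rises to 930 (57 m²).
Coin cabinet + model ship + portrait alcove matches that 930 at 56 m²; no feasible combination exceeds it.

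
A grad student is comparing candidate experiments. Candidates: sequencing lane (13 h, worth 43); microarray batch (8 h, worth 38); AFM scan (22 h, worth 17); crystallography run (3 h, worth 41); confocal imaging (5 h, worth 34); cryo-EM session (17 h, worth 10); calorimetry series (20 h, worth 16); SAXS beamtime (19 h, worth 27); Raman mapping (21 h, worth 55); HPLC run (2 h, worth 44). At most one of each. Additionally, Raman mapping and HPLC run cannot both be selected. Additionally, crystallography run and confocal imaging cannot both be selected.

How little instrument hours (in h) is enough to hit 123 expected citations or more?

13

Look for the lowest-instrument combination reaching 123.
microarray batch + crystallography run + HPLC run: 123 expected citations at 13 h.
Below 13 h the best achievable stays under 123.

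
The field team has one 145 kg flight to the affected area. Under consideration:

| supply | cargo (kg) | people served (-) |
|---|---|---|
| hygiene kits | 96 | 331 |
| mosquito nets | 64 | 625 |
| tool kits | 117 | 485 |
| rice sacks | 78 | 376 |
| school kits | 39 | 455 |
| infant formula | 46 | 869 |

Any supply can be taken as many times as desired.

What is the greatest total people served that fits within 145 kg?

The ratio ordering already packs tightly: 3×infant formula, 138 kg, 2607.
The spare 7 kg is too small for any remaining supply, and no exchange beats 2607.

2607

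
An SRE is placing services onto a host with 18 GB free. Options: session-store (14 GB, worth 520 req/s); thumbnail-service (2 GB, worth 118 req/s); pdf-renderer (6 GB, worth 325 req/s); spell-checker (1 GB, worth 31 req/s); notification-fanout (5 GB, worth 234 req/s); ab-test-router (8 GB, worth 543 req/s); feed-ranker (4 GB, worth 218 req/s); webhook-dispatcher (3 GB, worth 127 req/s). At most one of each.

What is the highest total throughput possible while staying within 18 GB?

Ranking by ratio (throughput/GB): ab-test-router 67.88, thumbnail-service 59.00, feed-ranker 54.50, pdf-renderer 54.17.
Taking the top-ratio services first gives thumbnail-service + spell-checker + ab-test-router + feed-ranker + webhook-dispatcher for 1037 (18 GB).
Dropping thumbnail-service and spell-checker and webhook-dispatcher frees 6 GB; slotting in pdf-renderer (6 GB) lifts the total to 1086 at 18 GB.
No other feasible combination exceeds 1086.

1086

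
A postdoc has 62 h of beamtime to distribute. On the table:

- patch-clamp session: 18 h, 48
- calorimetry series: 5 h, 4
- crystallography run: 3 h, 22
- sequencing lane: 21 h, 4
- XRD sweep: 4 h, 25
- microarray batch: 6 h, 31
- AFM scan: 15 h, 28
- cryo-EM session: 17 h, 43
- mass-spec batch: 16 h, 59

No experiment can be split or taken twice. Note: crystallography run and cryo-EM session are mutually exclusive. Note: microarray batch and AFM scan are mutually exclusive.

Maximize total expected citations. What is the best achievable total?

Ranking by ratio (expected citations/h): crystallography run 7.33, XRD sweep 6.25, microarray batch 5.17, mass-spec batch 3.69.
Patch-clamp session + XRD sweep + microarray batch + cryo-EM session + mass-spec batch uses 61 of the 62 h and totals 206.
Nothing else feasible within 62 h beats 206.

206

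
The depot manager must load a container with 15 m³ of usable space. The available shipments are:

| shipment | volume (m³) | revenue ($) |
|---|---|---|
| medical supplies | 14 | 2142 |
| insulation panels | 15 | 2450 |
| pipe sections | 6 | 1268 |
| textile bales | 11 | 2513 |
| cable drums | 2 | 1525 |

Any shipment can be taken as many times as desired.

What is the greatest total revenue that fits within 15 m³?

10675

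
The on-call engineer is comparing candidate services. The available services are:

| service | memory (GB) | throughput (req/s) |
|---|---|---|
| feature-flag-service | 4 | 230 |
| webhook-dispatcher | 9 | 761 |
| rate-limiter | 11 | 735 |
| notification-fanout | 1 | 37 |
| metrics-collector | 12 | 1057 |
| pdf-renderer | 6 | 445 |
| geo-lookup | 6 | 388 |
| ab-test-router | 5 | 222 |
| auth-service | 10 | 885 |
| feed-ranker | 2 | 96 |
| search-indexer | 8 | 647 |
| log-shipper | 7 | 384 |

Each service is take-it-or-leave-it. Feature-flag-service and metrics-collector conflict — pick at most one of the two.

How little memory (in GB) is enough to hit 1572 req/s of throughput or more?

19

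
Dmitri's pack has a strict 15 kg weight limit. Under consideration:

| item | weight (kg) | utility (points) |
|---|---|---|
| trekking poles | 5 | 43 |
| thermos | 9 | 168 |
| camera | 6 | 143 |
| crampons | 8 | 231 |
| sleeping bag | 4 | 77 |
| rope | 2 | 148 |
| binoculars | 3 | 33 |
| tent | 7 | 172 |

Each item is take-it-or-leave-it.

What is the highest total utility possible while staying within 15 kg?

463

Taking the top-ratio items first gives crampons + sleeping bag + rope for 456 (14 kg).
The 12 kg tied up in crampons and sleeping bag is better spent on camera + tent — total rises to 463 (15 kg).
The closest alternative, crampons + sleeping bag + rope, reaches only 456.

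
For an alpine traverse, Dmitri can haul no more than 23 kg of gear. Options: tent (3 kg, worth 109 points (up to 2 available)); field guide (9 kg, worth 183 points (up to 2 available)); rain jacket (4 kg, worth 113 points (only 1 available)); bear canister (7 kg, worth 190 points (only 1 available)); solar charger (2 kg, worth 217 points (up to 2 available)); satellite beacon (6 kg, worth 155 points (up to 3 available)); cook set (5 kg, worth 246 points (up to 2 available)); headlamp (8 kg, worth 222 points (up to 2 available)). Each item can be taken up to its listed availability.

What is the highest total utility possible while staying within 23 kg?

The ratio heuristic lands on 2×tent + 2×solar charger + 2×cook set (1144) but leaves 3 kg idle.
Dropping tent frees 3 kg; slotting in satellite beacon (6 kg) lifts the total to 1190 at 23 kg.
Every other selection either busts 23 kg or exceeds an availability limit or fails to beat 1190.

1190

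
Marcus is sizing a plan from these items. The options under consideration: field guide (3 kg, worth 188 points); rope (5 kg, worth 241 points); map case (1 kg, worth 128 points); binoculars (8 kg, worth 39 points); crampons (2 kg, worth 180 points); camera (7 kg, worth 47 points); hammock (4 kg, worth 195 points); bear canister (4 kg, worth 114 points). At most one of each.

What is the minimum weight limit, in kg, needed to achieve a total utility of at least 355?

Need the lightest bundle worth ≥ 355.
Taking field guide + crampons gives 368 (≥ 355) for 5 kg.
Any bundle with less than 5 kg falls short of 355.

5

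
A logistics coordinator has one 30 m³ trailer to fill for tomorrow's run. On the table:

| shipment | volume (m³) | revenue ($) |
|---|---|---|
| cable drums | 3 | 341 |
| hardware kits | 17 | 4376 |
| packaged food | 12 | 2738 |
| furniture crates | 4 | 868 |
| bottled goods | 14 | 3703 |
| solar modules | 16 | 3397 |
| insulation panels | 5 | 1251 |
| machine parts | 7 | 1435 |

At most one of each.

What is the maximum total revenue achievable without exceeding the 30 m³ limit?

7309

Ranking by ratio (revenue/m³): bottled goods 264.50, hardware kits 257.41, insulation panels 250.20.
Taking the top-ratio shipments first gives furniture crates + bottled goods + insulation panels + machine parts for 7257 (30 m³).
Dropping insulation panels and machine parts frees 12 m³; slotting in packaged food (12 m³) lifts the total to 7309 at 30 m³.
Next best is furniture crates + bottled goods + insulation panels + machine parts at 7257 (30 m³) — short by 52.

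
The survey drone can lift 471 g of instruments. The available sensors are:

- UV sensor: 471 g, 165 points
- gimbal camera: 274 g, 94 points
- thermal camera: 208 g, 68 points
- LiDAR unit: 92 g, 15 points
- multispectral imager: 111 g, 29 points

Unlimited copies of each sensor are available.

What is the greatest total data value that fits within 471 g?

Best packing: UV sensor — 471 g, 165 total.
Nothing else within 471 g beats 165.

165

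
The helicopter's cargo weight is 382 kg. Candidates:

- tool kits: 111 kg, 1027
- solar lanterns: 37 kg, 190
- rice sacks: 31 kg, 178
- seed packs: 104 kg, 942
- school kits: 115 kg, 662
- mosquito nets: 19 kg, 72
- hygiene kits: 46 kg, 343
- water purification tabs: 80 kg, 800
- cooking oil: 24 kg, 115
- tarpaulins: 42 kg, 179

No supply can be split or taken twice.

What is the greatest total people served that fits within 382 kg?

Density check — water purification tabs 10.00, tool kits 9.25, seed packs 9.06, hygiene kits 7.46 are the best per kg.
Filling by ratio: tool kits + rice sacks + seed packs + hygiene kits + water purification tabs for 3290, with 10 kg left unused.
Replace rice sacks with solar lanterns: the trade gains 12 net, giving 3302 at 378 kg.

3302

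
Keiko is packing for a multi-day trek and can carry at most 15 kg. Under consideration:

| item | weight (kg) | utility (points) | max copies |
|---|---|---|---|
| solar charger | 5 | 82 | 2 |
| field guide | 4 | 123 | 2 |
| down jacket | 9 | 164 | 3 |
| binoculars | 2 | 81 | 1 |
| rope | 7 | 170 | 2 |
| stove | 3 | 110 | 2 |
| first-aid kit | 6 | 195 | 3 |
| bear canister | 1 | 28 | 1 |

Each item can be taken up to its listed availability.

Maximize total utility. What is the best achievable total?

524

Best packing: binoculars + 2×stove + first-aid kit + bear canister — 15 kg, 524 total.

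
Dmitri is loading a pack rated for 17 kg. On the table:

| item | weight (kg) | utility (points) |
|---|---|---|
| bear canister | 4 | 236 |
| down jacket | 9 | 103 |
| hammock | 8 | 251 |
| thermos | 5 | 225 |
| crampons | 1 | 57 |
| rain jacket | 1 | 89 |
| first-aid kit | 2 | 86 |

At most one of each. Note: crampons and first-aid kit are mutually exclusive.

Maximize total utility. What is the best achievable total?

712

By utility per kg: rain jacket 89.00, bear canister 59.00, crampons 57.00 lead.
Taking bear canister + hammock + thermos: 17 kg used, 712 in utility.
Runner-up bear canister + hammock + rain jacket + first-aid kit tops out at 662.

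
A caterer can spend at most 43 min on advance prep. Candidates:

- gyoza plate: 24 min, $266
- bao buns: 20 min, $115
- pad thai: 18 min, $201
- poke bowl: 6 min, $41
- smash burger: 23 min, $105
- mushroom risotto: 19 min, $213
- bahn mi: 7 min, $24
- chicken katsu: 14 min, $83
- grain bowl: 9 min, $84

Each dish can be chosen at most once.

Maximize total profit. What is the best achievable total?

Taking the top-ratio dishes first gives pad thai + poke bowl + mushroom risotto for 455 (43 min).
Dropping pad thai and poke bowl frees 24 min; slotting in gyoza plate (24 min) lifts the total to 479 at 43 min.

479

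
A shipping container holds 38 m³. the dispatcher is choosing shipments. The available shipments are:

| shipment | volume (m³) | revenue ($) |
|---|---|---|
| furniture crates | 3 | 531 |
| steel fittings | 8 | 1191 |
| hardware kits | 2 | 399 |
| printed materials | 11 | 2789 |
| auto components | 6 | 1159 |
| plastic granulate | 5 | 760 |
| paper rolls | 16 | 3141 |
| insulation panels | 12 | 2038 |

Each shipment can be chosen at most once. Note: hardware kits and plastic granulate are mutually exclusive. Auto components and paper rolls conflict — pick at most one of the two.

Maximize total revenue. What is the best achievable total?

7652

Best packing: furniture crates + steel fittings + printed materials + paper rolls — 38 m³, 7652 total.
An exhaustive check of the 256 subsets confirms 7652.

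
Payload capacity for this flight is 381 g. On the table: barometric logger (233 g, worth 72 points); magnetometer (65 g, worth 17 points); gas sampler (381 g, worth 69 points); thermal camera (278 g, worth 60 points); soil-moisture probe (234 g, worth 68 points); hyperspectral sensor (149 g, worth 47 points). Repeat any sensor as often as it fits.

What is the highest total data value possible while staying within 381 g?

111

Magnetometer + 2×hyperspectral sensor uses 363 of the 381 g and totals 111.
No other feasible combination exceeds 111.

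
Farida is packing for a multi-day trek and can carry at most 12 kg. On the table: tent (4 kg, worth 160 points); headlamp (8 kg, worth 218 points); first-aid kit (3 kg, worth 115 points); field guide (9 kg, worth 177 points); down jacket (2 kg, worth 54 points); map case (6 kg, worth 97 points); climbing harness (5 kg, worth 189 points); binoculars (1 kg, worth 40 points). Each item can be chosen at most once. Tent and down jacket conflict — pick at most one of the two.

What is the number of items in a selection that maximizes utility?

3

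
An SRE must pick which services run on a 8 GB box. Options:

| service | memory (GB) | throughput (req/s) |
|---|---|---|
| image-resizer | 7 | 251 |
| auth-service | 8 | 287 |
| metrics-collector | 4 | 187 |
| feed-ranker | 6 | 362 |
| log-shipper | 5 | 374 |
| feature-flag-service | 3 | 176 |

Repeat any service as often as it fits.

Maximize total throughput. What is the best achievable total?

Taking log-shipper + feature-flag-service: 8 GB used, 550 in throughput.
Nothing else within 8 GB beats 550.

550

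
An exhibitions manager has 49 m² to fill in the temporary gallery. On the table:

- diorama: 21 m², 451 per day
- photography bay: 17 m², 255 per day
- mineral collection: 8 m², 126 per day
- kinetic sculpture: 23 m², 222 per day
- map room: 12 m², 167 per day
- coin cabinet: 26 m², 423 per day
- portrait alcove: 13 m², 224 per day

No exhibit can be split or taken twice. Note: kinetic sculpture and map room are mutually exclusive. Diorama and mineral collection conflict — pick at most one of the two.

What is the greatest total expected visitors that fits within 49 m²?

874

Taking diorama + coin cabinet: 47 m² used, 874 in expected visitors.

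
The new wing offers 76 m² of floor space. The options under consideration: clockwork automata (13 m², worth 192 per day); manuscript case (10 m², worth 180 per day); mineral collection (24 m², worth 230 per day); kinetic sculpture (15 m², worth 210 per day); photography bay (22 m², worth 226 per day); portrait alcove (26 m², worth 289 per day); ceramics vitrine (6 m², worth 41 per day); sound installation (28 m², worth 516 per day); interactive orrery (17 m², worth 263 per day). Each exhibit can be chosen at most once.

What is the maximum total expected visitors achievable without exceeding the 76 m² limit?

1210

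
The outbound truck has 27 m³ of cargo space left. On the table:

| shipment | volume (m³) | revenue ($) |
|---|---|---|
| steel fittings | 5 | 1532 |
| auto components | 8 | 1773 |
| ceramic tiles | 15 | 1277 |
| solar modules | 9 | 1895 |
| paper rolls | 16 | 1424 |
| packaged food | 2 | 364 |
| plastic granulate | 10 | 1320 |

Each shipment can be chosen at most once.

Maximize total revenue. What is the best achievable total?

Ranking by ratio (revenue/m³): steel fittings 306.40, auto components 221.62, solar modules 210.56.
Taking steel fittings + auto components + solar modules + packaged food: 24 m³ used, 5564 in revenue.
That's the maximum — no swap from here does better than 5564.

5564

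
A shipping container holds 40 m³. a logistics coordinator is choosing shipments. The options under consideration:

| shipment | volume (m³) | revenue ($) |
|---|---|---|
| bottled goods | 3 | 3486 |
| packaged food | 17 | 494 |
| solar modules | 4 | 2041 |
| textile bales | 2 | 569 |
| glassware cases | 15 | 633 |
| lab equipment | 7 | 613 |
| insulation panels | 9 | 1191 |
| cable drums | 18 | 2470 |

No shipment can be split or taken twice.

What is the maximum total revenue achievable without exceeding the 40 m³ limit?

Ranking by ratio (revenue/m³): bottled goods 1162.00, solar modules 510.25, textile bales 284.50.
Bottled goods + solar modules + textile bales + insulation panels + cable drums uses 36 of the 40 m³ and totals 9757.
The closest alternative, bottled goods + solar modules + insulation panels + cable drums, reaches only 9188.

9757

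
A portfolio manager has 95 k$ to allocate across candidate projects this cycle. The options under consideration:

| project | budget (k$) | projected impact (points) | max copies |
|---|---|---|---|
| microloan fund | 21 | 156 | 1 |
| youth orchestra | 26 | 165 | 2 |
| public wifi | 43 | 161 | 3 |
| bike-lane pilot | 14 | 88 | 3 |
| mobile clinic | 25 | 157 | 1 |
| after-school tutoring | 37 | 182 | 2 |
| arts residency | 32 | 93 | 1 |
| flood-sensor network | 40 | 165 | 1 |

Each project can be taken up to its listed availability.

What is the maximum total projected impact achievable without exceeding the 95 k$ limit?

594

The ratio heuristic lands on microloan fund + 2×youth orchestra + bike-lane pilot (574) but leaves 8 k$ idle.
Replace microloan fund with 2×bike-lane pilot: the trade gains 20 net, giving 594 at 94 k$.
Every other selection either busts 95 k$ or exceeds an availability limit or fails to beat 594.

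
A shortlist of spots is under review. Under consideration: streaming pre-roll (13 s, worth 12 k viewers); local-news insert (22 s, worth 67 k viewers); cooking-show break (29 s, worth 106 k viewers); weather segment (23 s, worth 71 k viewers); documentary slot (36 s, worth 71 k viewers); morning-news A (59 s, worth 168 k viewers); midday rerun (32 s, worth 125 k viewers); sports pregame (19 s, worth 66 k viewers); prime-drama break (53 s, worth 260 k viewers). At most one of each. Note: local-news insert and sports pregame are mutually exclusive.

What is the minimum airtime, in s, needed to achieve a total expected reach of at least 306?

72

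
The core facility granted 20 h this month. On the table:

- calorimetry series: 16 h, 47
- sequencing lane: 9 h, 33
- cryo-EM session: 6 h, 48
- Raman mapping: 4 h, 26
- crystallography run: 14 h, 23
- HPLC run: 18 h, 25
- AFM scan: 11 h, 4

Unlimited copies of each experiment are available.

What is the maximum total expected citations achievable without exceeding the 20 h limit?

Taking the top-ratio experiments first gives 3×cryo-EM session for 144 (18 h).
Replace cryo-EM session with 2×Raman mapping: the trade gains 4 net, giving 148 at 20 h.
Every other selection either busts 20 h or fails to beat 148.

148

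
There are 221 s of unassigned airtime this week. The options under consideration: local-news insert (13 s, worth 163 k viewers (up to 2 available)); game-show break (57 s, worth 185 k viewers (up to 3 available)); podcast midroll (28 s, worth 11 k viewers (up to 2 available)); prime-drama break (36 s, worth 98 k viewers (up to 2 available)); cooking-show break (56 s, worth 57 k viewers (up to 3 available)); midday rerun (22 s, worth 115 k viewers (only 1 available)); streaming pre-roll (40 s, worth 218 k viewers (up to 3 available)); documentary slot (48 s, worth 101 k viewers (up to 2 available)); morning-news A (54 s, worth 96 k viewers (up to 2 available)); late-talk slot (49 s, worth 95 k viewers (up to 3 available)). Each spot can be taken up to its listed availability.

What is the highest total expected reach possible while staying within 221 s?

1196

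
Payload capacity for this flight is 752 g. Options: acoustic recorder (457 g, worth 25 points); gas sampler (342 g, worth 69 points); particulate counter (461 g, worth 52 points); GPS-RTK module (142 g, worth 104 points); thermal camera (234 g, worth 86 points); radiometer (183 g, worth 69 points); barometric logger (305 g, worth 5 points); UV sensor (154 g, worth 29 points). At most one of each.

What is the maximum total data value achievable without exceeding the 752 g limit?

GPS-RTK module + thermal camera + radiometer + UV sensor uses 713 of the 752 g and totals 288.
The spare 39 g is too small for any remaining sensor, and no exchange beats 288.

288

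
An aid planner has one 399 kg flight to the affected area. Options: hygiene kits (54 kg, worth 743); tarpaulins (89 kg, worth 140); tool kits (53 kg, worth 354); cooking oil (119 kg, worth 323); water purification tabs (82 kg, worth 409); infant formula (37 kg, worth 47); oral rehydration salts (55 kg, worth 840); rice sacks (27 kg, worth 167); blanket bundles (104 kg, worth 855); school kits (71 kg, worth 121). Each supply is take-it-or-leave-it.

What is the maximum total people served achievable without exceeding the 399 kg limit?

3368

Hygiene kits + tool kits + water purification tabs + oral rehydration salts + rice sacks + blanket bundles uses 375 of the 399 kg and totals 3368.
An exhaustive check of the 1024 subsets confirms 3368.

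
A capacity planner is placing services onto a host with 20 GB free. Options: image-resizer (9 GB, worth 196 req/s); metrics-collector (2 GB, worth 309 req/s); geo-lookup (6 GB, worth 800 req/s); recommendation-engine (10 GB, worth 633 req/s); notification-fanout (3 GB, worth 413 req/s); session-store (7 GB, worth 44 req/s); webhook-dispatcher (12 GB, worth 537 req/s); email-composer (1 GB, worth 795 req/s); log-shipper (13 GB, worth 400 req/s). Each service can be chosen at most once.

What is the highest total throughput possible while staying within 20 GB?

Taking the top-ratio services first gives metrics-collector + geo-lookup + notification-fanout + session-store + email-composer for 2361 (19 GB).
Dropping metrics-collector and session-store frees 9 GB; slotting in recommendation-engine (10 GB) lifts the total to 2641 at 20 GB.
Nothing else within 20 GB beats 2641.

2641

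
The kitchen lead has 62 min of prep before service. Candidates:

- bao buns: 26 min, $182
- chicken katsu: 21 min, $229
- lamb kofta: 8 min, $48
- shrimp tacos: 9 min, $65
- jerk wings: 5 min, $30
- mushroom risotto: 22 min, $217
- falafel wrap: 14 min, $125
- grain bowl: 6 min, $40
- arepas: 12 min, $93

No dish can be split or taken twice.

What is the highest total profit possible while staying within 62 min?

The ratio ordering already packs tightly: chicken katsu + jerk wings + mushroom risotto + falafel wrap, 62 min, 601.

601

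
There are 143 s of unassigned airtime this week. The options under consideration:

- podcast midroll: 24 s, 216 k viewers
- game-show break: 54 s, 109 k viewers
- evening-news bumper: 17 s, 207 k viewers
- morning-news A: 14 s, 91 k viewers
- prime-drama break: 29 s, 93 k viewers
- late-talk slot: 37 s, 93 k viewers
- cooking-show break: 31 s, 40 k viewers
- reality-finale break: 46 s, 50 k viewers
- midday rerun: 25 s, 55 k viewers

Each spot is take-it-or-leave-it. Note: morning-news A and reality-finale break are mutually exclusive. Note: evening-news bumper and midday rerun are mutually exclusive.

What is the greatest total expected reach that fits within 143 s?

By expected reach per s: evening-news bumper 12.18, podcast midroll 9.00, morning-news A 6.50, prime-drama break 3.21 lead.
Greedy by ratio would take podcast midroll + evening-news bumper + morning-news A + prime-drama break + late-talk slot: 121 s used, total 700.
The 37 s tied up in late-talk slot is better spent on game-show break — total rises to 716 (138 s).
Every other selection either busts 143 s or breaks a pairing rule or fails to beat 716.

716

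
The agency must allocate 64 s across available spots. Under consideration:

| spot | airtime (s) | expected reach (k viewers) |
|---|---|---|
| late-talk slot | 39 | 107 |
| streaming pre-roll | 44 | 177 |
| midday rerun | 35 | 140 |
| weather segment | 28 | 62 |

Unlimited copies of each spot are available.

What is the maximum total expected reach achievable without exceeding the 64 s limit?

Filling by ratio: streaming pre-roll for 177, with 20 s left unused.
The 44 s tied up in streaming pre-roll is better spent on midday rerun + weather segment — total rises to 202 (63 s).
The spare 1 s is too small for any remaining spot, and no exchange beats 202.

202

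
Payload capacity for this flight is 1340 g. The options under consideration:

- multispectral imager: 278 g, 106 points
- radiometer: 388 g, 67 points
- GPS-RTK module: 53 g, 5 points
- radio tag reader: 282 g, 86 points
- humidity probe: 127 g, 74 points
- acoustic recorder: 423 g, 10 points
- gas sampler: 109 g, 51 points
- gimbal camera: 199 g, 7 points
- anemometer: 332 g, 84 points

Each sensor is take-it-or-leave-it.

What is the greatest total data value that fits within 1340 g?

408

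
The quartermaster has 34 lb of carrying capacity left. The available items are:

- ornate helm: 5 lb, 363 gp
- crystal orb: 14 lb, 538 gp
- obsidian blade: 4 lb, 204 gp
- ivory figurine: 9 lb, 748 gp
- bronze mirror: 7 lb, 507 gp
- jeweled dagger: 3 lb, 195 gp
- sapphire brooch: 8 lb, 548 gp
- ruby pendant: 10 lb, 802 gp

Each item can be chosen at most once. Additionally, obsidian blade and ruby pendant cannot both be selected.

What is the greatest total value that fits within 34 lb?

By value per lb: ivory figurine 83.11, ruby pendant 80.20, ornate helm 72.60, bronze mirror 72.43 lead.
Best packing: ornate helm + ivory figurine + bronze mirror + jeweled dagger + ruby pendant — 34 lb, 2615 total.
Runner-up ivory figurine + bronze mirror + sapphire brooch + ruby pendant tops out at 2605.

2615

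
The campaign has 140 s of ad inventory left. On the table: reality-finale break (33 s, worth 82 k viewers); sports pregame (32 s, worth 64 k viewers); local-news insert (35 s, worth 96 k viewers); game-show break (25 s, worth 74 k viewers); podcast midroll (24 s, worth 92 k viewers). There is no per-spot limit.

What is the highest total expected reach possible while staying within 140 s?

A density-first pass picks 5×podcast midroll — 460 at 120 s.
Dropping podcast midroll frees 24 s; slotting in local-news insert (35 s) lifts the total to 464 at 131 s.

464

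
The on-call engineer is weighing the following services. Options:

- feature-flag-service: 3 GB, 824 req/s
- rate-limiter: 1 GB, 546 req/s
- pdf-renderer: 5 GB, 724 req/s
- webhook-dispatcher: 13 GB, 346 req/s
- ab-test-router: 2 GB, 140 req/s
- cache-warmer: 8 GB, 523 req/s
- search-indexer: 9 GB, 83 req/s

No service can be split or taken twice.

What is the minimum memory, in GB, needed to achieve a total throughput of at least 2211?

11

Minimise GB subject to total throughput ≥ 2211.
feature-flag-service + rate-limiter + pdf-renderer + ab-test-router reaches 2234 using 11 GB.
Below 11 GB the best achievable stays under 2211.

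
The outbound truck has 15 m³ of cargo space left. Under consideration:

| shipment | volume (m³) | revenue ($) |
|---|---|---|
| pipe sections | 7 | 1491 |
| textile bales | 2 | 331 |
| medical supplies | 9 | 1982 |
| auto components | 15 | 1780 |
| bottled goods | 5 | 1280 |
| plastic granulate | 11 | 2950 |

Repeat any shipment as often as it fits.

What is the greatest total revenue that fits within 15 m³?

3840

Greedy by ratio would take 2×textile bales + plastic granulate: 15 m³ used, total 3612.
Replace 2×textile bales and plastic granulate with 3×bottled goods: the trade gains 228 net, giving 3840 at 15 m³.
That's the maximum — no swap from here does better than 3840.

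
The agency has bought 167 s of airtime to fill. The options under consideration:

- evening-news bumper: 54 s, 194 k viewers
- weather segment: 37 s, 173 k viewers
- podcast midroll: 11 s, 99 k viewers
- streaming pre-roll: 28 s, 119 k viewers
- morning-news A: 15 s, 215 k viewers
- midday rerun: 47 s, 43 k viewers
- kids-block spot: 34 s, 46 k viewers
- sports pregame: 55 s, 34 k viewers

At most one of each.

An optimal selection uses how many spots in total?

5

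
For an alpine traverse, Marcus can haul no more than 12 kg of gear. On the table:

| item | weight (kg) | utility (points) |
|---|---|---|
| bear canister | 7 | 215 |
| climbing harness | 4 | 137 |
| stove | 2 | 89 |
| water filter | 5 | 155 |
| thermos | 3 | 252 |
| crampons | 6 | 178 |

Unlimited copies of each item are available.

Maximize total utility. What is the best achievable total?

Density check — thermos 84.00, stove 44.50, climbing harness 34.25 are the best per kg.
4×thermos uses 12 of the 12 kg and totals 1008.
Every other selection either busts 12 kg or fails to beat 1008.

1008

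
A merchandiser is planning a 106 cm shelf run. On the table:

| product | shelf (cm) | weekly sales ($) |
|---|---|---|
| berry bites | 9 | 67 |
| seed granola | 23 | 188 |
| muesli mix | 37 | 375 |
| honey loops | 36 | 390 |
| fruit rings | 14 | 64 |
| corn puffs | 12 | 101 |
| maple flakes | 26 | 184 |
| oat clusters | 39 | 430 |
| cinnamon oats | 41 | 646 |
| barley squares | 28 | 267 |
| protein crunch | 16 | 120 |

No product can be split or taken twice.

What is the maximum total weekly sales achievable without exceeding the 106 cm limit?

Ranking by ratio (weekly sales/cm): cinnamon oats 15.76, oat clusters 11.03, honey loops 10.83, muesli mix 10.14.
Greedy by ratio would take berry bites + corn puffs + oat clusters + cinnamon oats: 101 cm used, total 1244.
Reworking the packing: honey loops + cinnamon oats + barley squares uses 105 cm and improves the total to 1303.

1303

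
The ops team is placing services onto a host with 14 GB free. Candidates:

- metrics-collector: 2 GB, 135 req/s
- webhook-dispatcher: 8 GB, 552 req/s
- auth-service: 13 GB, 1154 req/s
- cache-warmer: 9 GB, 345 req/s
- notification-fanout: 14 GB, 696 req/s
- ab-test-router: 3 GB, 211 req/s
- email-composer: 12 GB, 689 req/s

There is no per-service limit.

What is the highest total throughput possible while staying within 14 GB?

1154

The ratio ordering already packs tightly: auth-service, 13 GB, 1154.
That's the maximum — no swap from here does better than 1154.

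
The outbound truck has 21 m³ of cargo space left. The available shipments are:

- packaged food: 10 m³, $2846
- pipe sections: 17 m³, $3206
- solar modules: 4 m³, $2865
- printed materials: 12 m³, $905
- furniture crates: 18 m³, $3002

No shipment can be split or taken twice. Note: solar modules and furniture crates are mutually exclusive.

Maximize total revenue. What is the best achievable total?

6071

By revenue per m³: solar modules 716.25, packaged food 284.60, pipe sections 188.59 lead.
Taking the top-ratio shipments first gives packaged food + solar modules for 5711 (14 m³).
Replace packaged food with pipe sections: the trade gains 360 net, giving 6071 at 21 m³.
An exhaustive check of the 32 subsets confirms 6071.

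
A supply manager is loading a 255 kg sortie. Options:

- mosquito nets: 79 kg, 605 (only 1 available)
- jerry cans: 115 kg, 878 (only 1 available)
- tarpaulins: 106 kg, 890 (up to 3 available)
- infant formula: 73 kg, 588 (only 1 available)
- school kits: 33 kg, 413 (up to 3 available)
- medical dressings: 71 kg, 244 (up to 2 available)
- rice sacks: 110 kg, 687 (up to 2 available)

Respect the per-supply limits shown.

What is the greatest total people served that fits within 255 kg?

2432

The ratio heuristic lands on tarpaulins + 3×school kits (2129) but leaves 50 kg idle.
The 106 kg tied up in tarpaulins is better spent on mosquito nets + infant formula — total rises to 2432 (251 kg).
No other feasible combination exceeds 2432.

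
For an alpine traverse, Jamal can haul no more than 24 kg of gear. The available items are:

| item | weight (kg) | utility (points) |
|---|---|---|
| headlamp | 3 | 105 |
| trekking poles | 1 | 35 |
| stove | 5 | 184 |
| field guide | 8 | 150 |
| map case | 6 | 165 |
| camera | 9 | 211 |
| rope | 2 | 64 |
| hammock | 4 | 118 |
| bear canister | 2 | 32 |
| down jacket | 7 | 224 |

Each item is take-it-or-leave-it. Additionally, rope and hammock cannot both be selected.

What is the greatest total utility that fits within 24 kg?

Taking headlamp + trekking poles + stove + map case + rope + down jacket: 24 kg used, 777 in utility.
The closest alternative, headlamp + trekking poles + stove + map case + bear canister + down jacket, reaches only 745.

777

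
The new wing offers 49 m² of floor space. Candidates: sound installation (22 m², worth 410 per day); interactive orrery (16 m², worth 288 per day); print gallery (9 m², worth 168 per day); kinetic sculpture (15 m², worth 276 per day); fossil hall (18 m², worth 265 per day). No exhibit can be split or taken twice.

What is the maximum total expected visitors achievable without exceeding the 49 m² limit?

866

A density-first pass picks sound installation + print gallery + kinetic sculpture — 854 at 46 m².
Dropping kinetic sculpture frees 15 m²; slotting in interactive orrery (16 m²) lifts the total to 866 at 47 m².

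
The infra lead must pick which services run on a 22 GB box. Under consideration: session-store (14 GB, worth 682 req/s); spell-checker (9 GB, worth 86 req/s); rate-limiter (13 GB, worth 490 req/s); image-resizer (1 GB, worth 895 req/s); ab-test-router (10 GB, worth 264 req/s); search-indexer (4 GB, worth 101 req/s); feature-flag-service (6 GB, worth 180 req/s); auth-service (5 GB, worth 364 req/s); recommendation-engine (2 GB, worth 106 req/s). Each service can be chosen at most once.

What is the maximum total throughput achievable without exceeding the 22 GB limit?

2047

Session-store + image-resizer + auth-service + recommendation-engine uses 22 of the 22 GB and totals 2047.
An exhaustive check of the 512 subsets confirms 2047.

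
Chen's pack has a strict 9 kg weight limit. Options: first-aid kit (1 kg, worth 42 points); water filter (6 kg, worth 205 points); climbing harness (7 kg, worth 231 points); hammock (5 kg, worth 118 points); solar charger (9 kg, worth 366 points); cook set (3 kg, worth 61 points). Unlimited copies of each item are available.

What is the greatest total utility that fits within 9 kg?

378

The ratio ordering already packs tightly: 9×first-aid kit, 9 kg, 378.
No other feasible combination exceeds 378.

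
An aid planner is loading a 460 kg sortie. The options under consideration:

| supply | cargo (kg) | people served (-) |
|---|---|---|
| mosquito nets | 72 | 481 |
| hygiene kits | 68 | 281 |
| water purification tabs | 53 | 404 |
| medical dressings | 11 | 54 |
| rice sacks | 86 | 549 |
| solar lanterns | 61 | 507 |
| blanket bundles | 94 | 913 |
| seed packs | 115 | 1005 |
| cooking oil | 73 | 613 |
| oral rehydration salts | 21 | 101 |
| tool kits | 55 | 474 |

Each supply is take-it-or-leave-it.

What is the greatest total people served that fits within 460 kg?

3916

Ranking by ratio (people served/kg): blanket bundles 9.71, seed packs 8.74, tool kits 8.62, cooking oil 8.40.
The ratio ordering already packs tightly: water purification tabs + solar lanterns + blanket bundles + seed packs + cooking oil + tool kits, 451 kg, 3916.
Runner-up mosquito nets + water purification tabs + solar lanterns + blanket bundles + seed packs + tool kits tops out at 3784.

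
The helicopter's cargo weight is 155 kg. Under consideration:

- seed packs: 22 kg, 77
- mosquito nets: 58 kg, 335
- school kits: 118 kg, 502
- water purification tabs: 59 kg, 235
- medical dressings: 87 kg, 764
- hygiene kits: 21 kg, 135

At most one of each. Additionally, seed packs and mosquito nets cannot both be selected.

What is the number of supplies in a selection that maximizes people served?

2

The maximum people served within 155 kg is 1099.
One optimal bundle: mosquito nets + medical dressings (145 kg).
Every optimal selection uses 2 supplies.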